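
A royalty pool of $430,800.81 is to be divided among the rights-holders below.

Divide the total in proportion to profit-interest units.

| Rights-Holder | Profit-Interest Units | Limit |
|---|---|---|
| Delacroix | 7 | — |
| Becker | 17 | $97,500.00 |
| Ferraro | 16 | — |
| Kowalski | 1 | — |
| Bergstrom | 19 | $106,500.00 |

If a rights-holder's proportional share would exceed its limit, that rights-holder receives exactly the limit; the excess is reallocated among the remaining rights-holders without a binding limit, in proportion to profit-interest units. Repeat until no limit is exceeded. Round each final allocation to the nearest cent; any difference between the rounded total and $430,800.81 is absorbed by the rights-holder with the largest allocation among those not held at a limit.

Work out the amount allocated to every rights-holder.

Delacroix: $66,150.24 | Becker: $97,500.00 | Ferraro: $151,200.54 | Kowalski: $9,450.03 | Bergstrom: $106,500.00

Profit-interest units total: 60.
Pro-rata shares before constraints: Delacroix 50,260.0945; Becker 122,060.2295; Ferraro 114,880.2160; Kowalski 7,180.0135; Bergstrom 136,420.2565.
Cap binds for Becker ($97,500.00), Bergstrom ($106,500.00); remaining pool $226,800.81 reallocated over remaining profit-interest units 24.
Remaining shares: Delacroix 66,150.2363 → $66,150.24; Ferraro 151,200.5400 → $151,200.54; Kowalski 9,450.0338 → $9,450.03.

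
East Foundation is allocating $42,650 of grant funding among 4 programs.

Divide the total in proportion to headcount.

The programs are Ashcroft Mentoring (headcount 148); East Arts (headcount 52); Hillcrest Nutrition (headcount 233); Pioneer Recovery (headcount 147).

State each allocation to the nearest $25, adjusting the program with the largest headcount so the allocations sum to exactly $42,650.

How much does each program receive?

Ashcroft Mentoring: $10,875 · East Arts: $3,825 · Hillcrest Nutrition: $17,150 · Pioneer Recovery: $10,800

Sum of headcount: 580.
Raw shares: Ashcroft Mentoring 148/580 × $42,650 = 10,883.10; East Arts 52/580 × $42,650 = 3,823.79; Hillcrest Nutrition 233/580 × $42,650 = 17,133.53; Pioneer Recovery 147/580 × $42,650 = 10,809.57.
At nearest $25: Ashcroft Mentoring $10,875; East Arts $3,825; Hillcrest Nutrition $17,125; Pioneer Recovery $10,800. Sum = $42,625.
Difference $42,650 − $42,625 = +$25 applied to largest headcount (Hillcrest Nutrition): Hillcrest Nutrition becomes $17,150.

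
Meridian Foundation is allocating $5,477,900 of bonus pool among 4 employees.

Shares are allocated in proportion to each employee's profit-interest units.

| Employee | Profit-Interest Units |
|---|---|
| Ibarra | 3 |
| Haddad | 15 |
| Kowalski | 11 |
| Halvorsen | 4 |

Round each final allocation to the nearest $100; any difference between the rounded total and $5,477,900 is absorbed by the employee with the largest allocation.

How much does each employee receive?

Ibarra: $498,000 | Haddad: $2,489,900 | Kowalski: $1,826,000 | Halvorsen: $664,000

Sum of profit-interest units: 33.
Unrounded shares: Ibarra 3/33 × $5,477,900 = 497,990.91; Haddad 15/33 × $5,477,900 = 2,489,954.55; Kowalski 11/33 × $5,477,900 = 1,825,966.67; Halvorsen 4/33 × $5,477,900 = 663,987.88.
At nearest $100: Ibarra $498,000; Haddad $2,490,000; Kowalski $1,826,000; Halvorsen $664,000. Sum = $5,478,000.
Difference $5,477,900 − $5,478,000 = −$100 applied to largest allocation (Haddad): Haddad becomes $2,489,900.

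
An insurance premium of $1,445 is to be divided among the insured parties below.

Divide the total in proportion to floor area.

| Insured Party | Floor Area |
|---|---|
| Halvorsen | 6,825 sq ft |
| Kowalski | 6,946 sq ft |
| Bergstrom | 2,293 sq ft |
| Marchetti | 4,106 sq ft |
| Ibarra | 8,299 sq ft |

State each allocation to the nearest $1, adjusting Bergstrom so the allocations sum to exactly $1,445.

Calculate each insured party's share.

Total floor area = 28,469.
Proportional shares: Halvorsen 6,825/28,469 × $1,445 = 346.42; Kowalski 6,946/28,469 × $1,445 = 352.56; Bergstrom 2,293/28,469 × $1,445 = 116.39; Marchetti 4,106/28,469 × $1,445 = 208.41; Ibarra 8,299/28,469 × $1,445 = 421.23.
Rounded to nearest $1: Halvorsen $346; Kowalski $353; Bergstrom $116; Marchetti $208; Ibarra $421. Sum = $1,444.
Difference $1,445 − $1,444 = +$1 applied to Bergstrom: Bergstrom becomes $117.

Halvorsen: $346 · Kowalski: $353 · Bergstrom: $117 · Marchetti: $208 · Ibarra: $421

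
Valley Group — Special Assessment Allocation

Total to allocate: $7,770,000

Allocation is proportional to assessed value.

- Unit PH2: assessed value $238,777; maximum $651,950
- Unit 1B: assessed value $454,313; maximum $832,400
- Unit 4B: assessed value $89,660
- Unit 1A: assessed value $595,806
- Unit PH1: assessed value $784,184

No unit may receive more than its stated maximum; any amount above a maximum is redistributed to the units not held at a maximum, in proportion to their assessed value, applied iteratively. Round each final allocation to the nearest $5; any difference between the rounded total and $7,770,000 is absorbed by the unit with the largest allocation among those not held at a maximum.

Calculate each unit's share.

Assessed value total: 2,162,740.
Pro-rata shares before constraints: Unit PH2 857,845.74; Unit 1B 1,632,194.35; Unit 4B 322,118.33; Unit 1A 2,140,531.28; Unit PH1 2,817,310.30.
Cap binds for Unit PH2 ($651,950), Unit 1B ($832,400); balance $6,285,650 reallocated over remaining assessed value 1,469,650.
Redistributed shares: Unit 4B 383,473.19 → $383,475; Unit 1A 2,548,244.81 → $2,548,245; Unit PH1 3,353,932.00 → $3,353,930.

Unit PH2: $651,950 · Unit 1B: $832,400 · Unit 4B: $383,475 · Unit 1A: $2,548,245 · Unit PH1: $3,353,930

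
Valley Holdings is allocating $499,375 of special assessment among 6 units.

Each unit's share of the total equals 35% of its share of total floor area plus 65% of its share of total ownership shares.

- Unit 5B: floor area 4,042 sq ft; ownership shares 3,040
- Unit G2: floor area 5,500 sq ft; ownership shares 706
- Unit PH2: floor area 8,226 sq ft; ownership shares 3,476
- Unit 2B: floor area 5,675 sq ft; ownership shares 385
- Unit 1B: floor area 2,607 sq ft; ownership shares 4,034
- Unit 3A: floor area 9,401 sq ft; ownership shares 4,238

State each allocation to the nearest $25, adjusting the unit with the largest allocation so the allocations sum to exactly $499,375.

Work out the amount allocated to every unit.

Unit 5B: $82,075 · Unit G2: $41,550 · Unit PH2: $111,600 · Unit 2B: $35,850 · Unit 1B: $95,325 · Unit 3A: $132,975

Totals — floor area 35,451, ownership shares 15,879.
Composite weights (35% floor area + 65% ownership shares): Unit 5B 0.1643; Unit G2 0.0832; Unit PH2 0.2235; Unit 2B 0.0718; Unit 1B 0.1909; Unit 3A 0.2663.
Unrounded shares: Unit 5B 82,070.72; Unit G2 41,548.05; Unit PH2 111,611.34; Unit 2B 35,849.06; Unit 1B 95,314.90; Unit 3A 132,980.93.
Rounded to nearest $25: Unit 5B $82,075; Unit G2 $41,550; Unit PH2 $111,600; Unit 2B $35,850; Unit 1B $95,325; Unit 3A $132,975. Sum = $499,375.
No rounding difference to absorb.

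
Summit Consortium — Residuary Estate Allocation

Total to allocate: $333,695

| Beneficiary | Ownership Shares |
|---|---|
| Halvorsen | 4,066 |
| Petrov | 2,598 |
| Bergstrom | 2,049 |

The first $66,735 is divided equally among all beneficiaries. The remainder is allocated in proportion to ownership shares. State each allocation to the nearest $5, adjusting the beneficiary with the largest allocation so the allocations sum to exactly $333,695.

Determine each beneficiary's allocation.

Halvorsen: $146,825 · Petrov: $101,845 · Bergstrom: $85,025

$66,735 shared equally gives $22,245 per beneficiary.
Remainder $266,960 by ownership shares (total 8,713): Halvorsen 124,579.29 → $124,580; Petrov 79,600.84 → $79,600; Bergstrom 62,779.87 → $62,780.
Totals: Halvorsen $22,245 + $124,580 = $146,825; Petrov $22,245 + $79,600 = $101,845; Bergstrom $22,245 + $62,780 = $85,025.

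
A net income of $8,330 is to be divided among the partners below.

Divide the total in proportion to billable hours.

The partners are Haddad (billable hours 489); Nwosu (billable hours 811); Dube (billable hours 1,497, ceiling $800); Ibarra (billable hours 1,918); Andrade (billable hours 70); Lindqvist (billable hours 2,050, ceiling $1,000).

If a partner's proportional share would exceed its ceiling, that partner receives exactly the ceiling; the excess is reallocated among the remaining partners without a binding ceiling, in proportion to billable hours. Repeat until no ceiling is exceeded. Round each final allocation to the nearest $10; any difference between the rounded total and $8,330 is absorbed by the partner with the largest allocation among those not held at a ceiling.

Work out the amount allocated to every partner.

Total billable hours = 6,835.
Unconstrained shares: Haddad 595.96; Nwosu 988.39; Dube 1,824.43; Ibarra 2,337.52; Andrade 85.31; Lindqvist 2,498.39.
Capped: Dube ($800), Lindqvist ($1,000); residual $6,530 reallocated over remaining billable hours 3,288.
Redistributed shares: Haddad 971.16 → $970; Nwosu 1,610.65 → $1,610; Ibarra 3,809.17 → $3,810; Andrade 139.02 → $140.

Haddad: $970; Nwosu: $1,610; Dube: $800; Ibarra: $3,810; Andrade: $140; Lindqvist: $1,000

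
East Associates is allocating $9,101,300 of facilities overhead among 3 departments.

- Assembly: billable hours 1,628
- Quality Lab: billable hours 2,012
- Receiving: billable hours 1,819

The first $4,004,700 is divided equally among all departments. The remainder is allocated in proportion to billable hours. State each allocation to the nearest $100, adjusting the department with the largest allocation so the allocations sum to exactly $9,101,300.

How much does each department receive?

First tranche $4,004,700 split equally: $1,334,900 each.
Remainder $5,096,600 by billable hours (total 5,459): Assembly 1,519,923.94 → $1,519,900; Quality Lab 1,878,431.80 → $1,878,400; Receiving 1,698,244.26 → $1,698,200.
Rounding difference +$100 on remainder applied to Quality Lab.
Totals: Assembly $1,334,900 + $1,519,900 = $2,854,800; Quality Lab $1,334,900 + $1,878,500 = $3,213,400; Receiving $1,334,900 + $1,698,200 = $3,033,100.

Assembly: $2,854,800 · Quality Lab: $3,213,400 · Receiving: $3,033,100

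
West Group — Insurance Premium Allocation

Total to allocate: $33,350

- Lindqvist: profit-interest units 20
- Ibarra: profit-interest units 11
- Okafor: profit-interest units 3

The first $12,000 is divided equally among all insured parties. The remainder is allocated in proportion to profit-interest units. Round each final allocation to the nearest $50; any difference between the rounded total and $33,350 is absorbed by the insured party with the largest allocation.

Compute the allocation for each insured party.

$12,000 shared equally gives $4,000 per insured party.
Remainder $21,350 by profit-interest units (total 34): Lindqvist 12,558.82 → $12,550; Ibarra 6,907.35 → $6,900; Okafor 1,883.82 → $1,900.
Totals: Lindqvist $4,000 + $12,550 = $16,550; Ibarra $4,000 + $6,900 = $10,900; Okafor $4,000 + $1,900 = $5,900.

Lindqvist: $16,550 | Ibarra: $10,900 | Okafor: $5,900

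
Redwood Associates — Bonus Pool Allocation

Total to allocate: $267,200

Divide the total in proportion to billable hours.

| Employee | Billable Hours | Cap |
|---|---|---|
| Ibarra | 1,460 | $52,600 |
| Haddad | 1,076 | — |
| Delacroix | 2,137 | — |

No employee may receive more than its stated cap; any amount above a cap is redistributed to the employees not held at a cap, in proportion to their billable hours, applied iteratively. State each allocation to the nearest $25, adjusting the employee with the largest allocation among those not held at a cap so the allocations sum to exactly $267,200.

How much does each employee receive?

Combined billable hours = 4,673.
Pro-rata shares before constraints: Ibarra 83,482.13; Haddad 61,525.19; Delacroix 122,192.68.
Cap binds for Ibarra ($52,600); balance $214,600 reallocated over remaining billable hours 3,213.
Redistributed shares: Haddad 71,867.29 → $71,875; Delacroix 142,732.71 → $142,725.

Ibarra: $52,600 | Haddad: $71,875 | Delacroix: $142,725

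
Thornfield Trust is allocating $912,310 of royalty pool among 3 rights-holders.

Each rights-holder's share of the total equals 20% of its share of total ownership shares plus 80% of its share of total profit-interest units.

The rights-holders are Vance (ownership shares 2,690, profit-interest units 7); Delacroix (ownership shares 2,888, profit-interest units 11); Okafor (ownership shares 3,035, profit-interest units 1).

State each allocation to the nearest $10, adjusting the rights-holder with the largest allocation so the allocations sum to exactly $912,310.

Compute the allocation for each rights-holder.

Vance: $325,880 · Delacroix: $483,720 · Okafor: $102,710

Totals — ownership shares 8,613, profit-interest units 19.
Combined weights (20% ownership shares + 80% profit-interest units): Vance 0.3572; Delacroix 0.5302; Okafor 0.1126.
Raw shares: Vance 325,877.64; Delacroix 483,724.38; Okafor 102,707.98.
After rounding ($10): Vance $325,880; Delacroix $483,720; Okafor $102,710. Sum = $912,310.
Rounded total matches; no reconciliation needed.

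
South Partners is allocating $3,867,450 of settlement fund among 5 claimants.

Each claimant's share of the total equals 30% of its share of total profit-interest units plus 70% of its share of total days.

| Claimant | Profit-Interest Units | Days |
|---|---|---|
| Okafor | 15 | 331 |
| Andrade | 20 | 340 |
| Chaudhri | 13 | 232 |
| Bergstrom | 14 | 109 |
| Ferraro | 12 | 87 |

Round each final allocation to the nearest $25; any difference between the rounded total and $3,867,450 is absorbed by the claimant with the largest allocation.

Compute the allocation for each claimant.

Okafor: $1,050,550 · Andrade: $1,151,125 · Chaudhri: $775,325 · Bergstrom: $488,000 · Ferraro: $402,450

Totals — profit-interest units 74, days 1,099.
Combined weights (30% profit-interest units + 70% days): Okafor 0.2716; Andrade 0.2976; Chaudhri 0.2005; Bergstrom 0.1262; Ferraro 0.1041.
Raw shares: Okafor 1,050,549.62; Andrade 1,151,113.97; Chaudhri 775,320.86; Bergstrom 488,008.41; Ferraro 402,457.14.
After rounding ($25): Okafor $1,050,550; Andrade $1,151,125; Chaudhri $775,325; Bergstrom $488,000; Ferraro $402,450. Sum = $3,867,450.
Rounded total matches; no reconciliation needed.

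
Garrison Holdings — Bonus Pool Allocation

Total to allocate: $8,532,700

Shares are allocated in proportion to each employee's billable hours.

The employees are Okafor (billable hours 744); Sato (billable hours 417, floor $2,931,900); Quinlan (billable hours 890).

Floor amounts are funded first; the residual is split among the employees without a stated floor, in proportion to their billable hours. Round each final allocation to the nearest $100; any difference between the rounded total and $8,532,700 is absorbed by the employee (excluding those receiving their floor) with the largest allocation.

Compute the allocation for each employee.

Okafor: $2,550,200 · Sato: $2,931,900 · Quinlan: $3,050,600

Fund the minimums — Sato $2,931,900. Residual $5,600,800.
Residual split over remaining billable hours 1,634: Okafor 2,550,180.66 → $2,550,200; Quinlan 3,050,619.34 → $3,050,600.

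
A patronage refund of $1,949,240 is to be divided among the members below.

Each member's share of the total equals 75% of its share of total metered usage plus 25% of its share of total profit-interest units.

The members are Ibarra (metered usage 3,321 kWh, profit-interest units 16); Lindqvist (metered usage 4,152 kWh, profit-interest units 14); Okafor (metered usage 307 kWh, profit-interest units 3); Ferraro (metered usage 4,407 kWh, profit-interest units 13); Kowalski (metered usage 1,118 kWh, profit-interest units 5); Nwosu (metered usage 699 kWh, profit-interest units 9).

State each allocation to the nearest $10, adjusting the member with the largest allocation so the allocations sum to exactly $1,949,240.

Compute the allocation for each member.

Metered usage total 14,004; profit-interest units total 60.
Combined weights (75% metered usage + 25% profit-interest units): Ibarra 0.2445; Lindqvist 0.2807; Okafor 0.0289; Ferraro 0.2902; Kowalski 0.0807; Nwosu 0.0749.
Proportional shares: Ibarra 476,640.96; Lindqvist 547,148.49; Okafor 56,414.38; Ferraro 565,647.07; Kowalski 157,321.37; Nwosu 146,067.73.
Rounded to nearest $10: Ibarra $476,640; Lindqvist $547,150; Okafor $56,410; Ferraro $565,650; Kowalski $157,320; Nwosu $146,070. Sum = $1,949,240.
Rounded total matches; no reconciliation needed.

Ibarra: $476,640; Lindqvist: $547,150; Okafor: $56,410; Ferraro: $565,650; Kowalski: $157,320; Nwosu: $146,070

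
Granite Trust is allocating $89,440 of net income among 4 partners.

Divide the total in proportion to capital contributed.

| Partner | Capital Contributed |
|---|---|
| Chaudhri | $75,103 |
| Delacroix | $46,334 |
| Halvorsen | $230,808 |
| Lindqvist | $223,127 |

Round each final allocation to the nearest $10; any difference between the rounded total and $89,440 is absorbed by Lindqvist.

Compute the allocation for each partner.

Chaudhri: $11,670 · Delacroix: $7,200 · Halvorsen: $35,880 · Lindqvist: $34,690

Capital contributed total: 575,372.
Unrounded shares: Chaudhri 75,103/575,372 × $89,440 = 11,674.56; Delacroix 46,334/575,372 × $89,440 = 7,202.49; Halvorsen 230,808/575,372 × $89,440 = 35,878.47; Lindqvist 223,127/575,372 × $89,440 = 34,684.48.
At nearest $10: Chaudhri $11,670; Delacroix $7,200; Halvorsen $35,880; Lindqvist $34,680. Sum = $89,430.
Difference $89,440 − $89,430 = +$10 applied to Lindqvist: Lindqvist becomes $34,690.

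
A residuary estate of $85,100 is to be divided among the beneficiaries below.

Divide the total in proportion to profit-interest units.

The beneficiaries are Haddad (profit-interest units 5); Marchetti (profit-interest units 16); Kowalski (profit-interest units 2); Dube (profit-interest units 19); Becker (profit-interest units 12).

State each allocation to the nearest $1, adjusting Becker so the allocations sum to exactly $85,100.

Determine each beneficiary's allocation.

Haddad: $7,880 · Marchetti: $25,215 · Kowalski: $3,152 · Dube: $29,943 · Becker: $18,910

Sum of profit-interest units: 54.
Raw shares: Haddad 5/54 × $85,100 = 7,879.63; Marchetti 16/54 × $85,100 = 25,214.81; Kowalski 2/54 × $85,100 = 3,151.85; Dube 19/54 × $85,100 = 29,942.59; Becker 12/54 × $85,100 = 18,911.11.
At nearest $1: Haddad $7,880; Marchetti $25,215; Kowalski $3,152; Dube $29,943; Becker $18,911. Sum = $85,101.
Difference $85,100 − $85,101 = −$1 applied to Becker: Becker becomes $18,910.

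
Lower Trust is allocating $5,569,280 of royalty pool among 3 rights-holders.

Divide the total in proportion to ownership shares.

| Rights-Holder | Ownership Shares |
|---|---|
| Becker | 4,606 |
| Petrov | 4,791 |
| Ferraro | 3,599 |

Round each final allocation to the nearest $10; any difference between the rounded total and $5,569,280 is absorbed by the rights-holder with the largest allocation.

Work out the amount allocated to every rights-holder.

Total ownership shares = 12,996.
Unrounded shares: Becker 4,606/12,996 × $5,569,280 = 1,973,846.08; Petrov 4,791/12,996 × $5,569,280 = 2,053,125.61; Ferraro 3,599/12,996 × $5,569,280 = 1,542,308.30.
After rounding ($10): Becker $1,973,850; Petrov $2,053,130; Ferraro $1,542,310. Sum = $5,569,290.
Difference $5,569,280 − $5,569,290 = −$10 applied to largest allocation (Petrov): Petrov becomes $2,053,120.

Becker: $1,973,850; Petrov: $2,053,120; Ferraro: $1,542,310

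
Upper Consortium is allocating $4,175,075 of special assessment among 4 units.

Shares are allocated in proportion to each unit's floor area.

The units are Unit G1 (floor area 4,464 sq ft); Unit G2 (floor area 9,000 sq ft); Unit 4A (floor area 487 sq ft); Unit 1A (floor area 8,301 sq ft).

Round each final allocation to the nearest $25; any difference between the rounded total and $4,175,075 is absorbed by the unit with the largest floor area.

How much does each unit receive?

Sum of floor area: 22,252.
Unrounded shares: Unit G1 4,464/22,252 × $4,175,075 = 837,566.73; Unit G2 9,000/22,252 × $4,175,075 = 1,688,642.59; Unit 4A 487/22,252 × $4,175,075 = 91,374.33; Unit 1A 8,301/22,252 × $4,175,075 = 1,557,491.35.
Rounded to nearest $25: Unit G1 $837,575; Unit G2 $1,688,650; Unit 4A $91,375; Unit 1A $1,557,500. Sum = $4,175,100.
Difference $4,175,075 − $4,175,100 = −$25 applied to largest floor area (Unit G2): Unit G2 becomes $1,688,625.

Unit G1: $837,575; Unit G2: $1,688,625; Unit 4A: $91,375; Unit 1A: $1,557,500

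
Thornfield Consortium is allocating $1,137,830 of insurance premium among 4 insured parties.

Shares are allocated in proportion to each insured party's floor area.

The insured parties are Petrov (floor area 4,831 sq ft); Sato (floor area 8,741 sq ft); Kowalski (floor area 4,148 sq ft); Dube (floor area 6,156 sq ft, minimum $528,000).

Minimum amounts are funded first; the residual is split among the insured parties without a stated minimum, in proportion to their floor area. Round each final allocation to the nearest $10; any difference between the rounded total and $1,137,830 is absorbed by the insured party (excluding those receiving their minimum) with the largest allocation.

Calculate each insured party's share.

Guaranteed amounts: Dube $528,000. Balance $609,830.
Balance split over remaining floor area 17,720: Petrov 166,257.83 → $166,260; Sato 300,819.64 → $300,820; Kowalski 142,752.53 → $142,750.

Petrov: $166,260 | Sato: $300,820 | Kowalski: $142,750 | Dube: $528,000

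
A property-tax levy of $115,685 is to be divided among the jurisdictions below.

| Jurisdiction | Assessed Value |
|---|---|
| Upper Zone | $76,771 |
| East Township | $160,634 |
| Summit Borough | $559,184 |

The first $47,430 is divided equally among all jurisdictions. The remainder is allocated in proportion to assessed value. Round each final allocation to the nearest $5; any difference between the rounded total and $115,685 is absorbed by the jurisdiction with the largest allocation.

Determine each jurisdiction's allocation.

Upper Zone: $22,390 | East Township: $29,575 | Summit Borough: $63,720

First tranche $47,430 split equally: $15,810 each.
Remainder $68,255 by assessed value (total 796,589): Upper Zone 6,578.05 → $6,580; East Township 13,763.78 → $13,765; Summit Borough 47,913.17 → $47,915.
Rounding difference −$5 on remainder applied to Summit Borough.
Totals: Upper Zone $15,810 + $6,580 = $22,390; East Township $15,810 + $13,765 = $29,575; Summit Borough $15,810 + $47,910 = $63,720.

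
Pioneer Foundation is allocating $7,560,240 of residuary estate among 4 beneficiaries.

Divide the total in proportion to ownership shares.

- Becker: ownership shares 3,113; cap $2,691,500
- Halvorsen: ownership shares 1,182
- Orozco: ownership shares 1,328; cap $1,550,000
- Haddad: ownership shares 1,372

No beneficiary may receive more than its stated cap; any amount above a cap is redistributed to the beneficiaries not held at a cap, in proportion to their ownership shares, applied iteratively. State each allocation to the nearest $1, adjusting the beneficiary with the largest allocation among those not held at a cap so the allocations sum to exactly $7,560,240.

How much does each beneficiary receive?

Total ownership shares = 6,995.
Unconstrained shares: Becker 3,364,549.98; Halvorsen 1,277,513.04; Orozco 1,435,310.75; Haddad 1,482,866.23.
Cap binds for Becker ($2,691,500); remaining pool $4,868,740 reallocated over remaining ownership shares 3,882.
Cap binds for Orozco ($1,550,000); remaining pool $3,318,740 reallocated over remaining ownership shares 2,554.
Shares after redistribution: Halvorsen 1,535,924.31 → $1,535,924; Haddad 1,782,815.69 → $1,782,816.

Becker: $2,691,500; Halvorsen: $1,535,924; Orozco: $1,550,000; Haddad: $1,782,816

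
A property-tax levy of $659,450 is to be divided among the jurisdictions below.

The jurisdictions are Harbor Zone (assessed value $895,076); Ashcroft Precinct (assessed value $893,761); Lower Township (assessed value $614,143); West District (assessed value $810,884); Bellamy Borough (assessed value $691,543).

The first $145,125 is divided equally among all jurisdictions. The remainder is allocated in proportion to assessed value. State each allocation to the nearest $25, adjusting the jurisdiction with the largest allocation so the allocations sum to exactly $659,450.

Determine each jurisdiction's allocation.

First tranche $145,125 split equally: $29,025 each.
Remainder $514,325 by assessed value (total 3,905,407): Harbor Zone 117,877.59 → $117,875; Ashcroft Precinct 117,704.41 → $117,700; Lower Township 80,879.94 → $80,875; West District 106,789.87 → $106,800; Bellamy Borough 91,073.18 → $91,075.
Totals: Harbor Zone $29,025 + $117,875 = $146,900; Ashcroft Precinct $29,025 + $117,700 = $146,725; Lower Township $29,025 + $80,875 = $109,900; West District $29,025 + $106,800 = $135,825; Bellamy Borough $29,025 + $91,075 = $120,100.

Harbor Zone: $146,900; Ashcroft Precinct: $146,725; Lower Township: $109,900; West District: $135,825; Bellamy Borough: $120,100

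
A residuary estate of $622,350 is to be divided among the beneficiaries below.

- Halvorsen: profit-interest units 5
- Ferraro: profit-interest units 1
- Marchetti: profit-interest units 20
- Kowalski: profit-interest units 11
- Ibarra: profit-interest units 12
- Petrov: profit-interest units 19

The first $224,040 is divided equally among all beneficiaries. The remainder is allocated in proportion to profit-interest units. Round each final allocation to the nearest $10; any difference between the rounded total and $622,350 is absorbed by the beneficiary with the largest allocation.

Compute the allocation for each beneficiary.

Halvorsen: $66,630 · Ferraro: $43,200 · Marchetti: $154,490 · Kowalski: $101,770 · Ibarra: $107,630 · Petrov: $148,630

$224,040 shared equally gives $37,340 per beneficiary.
Remainder $398,310 by profit-interest units (total 68): Halvorsen 29,287.50 → $29,290; Ferraro 5,857.50 → $5,860; Marchetti 117,150.00 → $117,150; Kowalski 64,432.50 → $64,430; Ibarra 70,290.00 → $70,290; Petrov 111,292.50 → $111,290.
Totals: Halvorsen $37,340 + $29,290 = $66,630; Ferraro $37,340 + $5,860 = $43,200; Marchetti $37,340 + $117,150 = $154,490; Kowalski $37,340 + $64,430 = $101,770; Ibarra $37,340 + $70,290 = $107,630; Petrov $37,340 + $111,290 = $148,630.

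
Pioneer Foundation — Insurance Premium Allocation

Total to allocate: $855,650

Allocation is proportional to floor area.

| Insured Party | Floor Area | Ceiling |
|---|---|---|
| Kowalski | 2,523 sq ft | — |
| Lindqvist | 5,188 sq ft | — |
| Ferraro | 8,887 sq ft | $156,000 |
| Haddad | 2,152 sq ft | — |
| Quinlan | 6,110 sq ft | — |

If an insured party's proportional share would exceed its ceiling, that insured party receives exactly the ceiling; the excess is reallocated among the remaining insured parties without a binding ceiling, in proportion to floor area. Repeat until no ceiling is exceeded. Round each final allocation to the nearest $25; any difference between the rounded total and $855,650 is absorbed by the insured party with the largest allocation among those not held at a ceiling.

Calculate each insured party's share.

Combined floor area = 24,860.
Unconstrained shares: Kowalski 86,838.49; Lindqvist 178,564.45; Ferraro 305,879.39; Haddad 74,069.14; Quinlan 210,298.53.
Held at cap: Ferraro ($156,000); residual $699,650 reallocated over remaining floor area 15,973.
Redistributed shares: Kowalski 110,512.55 → $110,525; Lindqvist 227,244.99 → $227,250; Haddad 94,261.99 → $94,250; Quinlan 267,630.47 → $267,625.

Kowalski: $110,525 | Lindqvist: $227,250 | Ferraro: $156,000 | Haddad: $94,250 | Quinlan: $267,625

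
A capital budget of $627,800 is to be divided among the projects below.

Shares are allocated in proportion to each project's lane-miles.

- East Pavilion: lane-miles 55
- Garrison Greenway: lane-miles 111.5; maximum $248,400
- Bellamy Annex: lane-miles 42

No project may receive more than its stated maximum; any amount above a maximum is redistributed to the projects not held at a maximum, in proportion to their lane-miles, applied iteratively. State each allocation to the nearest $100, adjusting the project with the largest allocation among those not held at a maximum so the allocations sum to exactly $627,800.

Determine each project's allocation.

East Pavilion: $215,100 · Garrison Greenway: $248,400 · Bellamy Annex: $164,300

Combined lane-miles = 208.5.
Proportional shares (ignoring caps): East Pavilion 165,606.71; Garrison Greenway 335,729.98; Bellamy Annex 126,463.31.
Cap binds for Garrison Greenway ($248,400); balance $379,400 reallocated over remaining lane-miles 97.
Remaining shares: East Pavilion 215,123.71 → $215,100; Bellamy Annex 164,276.29 → $164,300.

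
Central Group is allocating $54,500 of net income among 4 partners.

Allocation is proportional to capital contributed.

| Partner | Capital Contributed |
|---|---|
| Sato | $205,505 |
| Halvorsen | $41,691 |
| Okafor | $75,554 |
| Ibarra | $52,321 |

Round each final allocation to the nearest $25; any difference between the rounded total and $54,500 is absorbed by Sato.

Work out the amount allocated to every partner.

Capital contributed total: 375,071.
Pro-rata amounts: Sato 205,505/375,071 × $54,500 = 29,861.07; Halvorsen 41,691/375,071 × $54,500 = 6,057.95; Okafor 75,554/375,071 × $54,500 = 10,978.44; Ibarra 52,321/375,071 × $54,500 = 7,602.55.
Rounded to nearest $25: Sato $29,850; Halvorsen $6,050; Okafor $10,975; Ibarra $7,600. Sum = $54,475.
Difference $54,500 − $54,475 = +$25 applied to Sato: Sato becomes $29,875.

Sato: $29,875 · Halvorsen: $6,050 · Okafor: $10,975 · Ibarra: $7,600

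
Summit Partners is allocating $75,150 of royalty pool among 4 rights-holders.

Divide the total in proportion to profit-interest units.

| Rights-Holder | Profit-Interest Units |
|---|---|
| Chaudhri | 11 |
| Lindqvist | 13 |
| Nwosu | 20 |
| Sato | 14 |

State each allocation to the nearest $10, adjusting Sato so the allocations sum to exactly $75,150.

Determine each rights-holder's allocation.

Chaudhri: $14,250 | Lindqvist: $16,840 | Nwosu: $25,910 | Sato: $18,150

Profit-interest units total: 58.
Pro-rata amounts: Chaudhri 11/58 × $75,150 = 14,252.59; Lindqvist 13/58 × $75,150 = 16,843.97; Nwosu 20/58 × $75,150 = 25,913.79; Sato 14/58 × $75,150 = 18,139.66.
At nearest $10: Chaudhri $14,250; Lindqvist $16,840; Nwosu $25,910; Sato $18,140. Sum = $75,140.
Difference $75,150 − $75,140 = +$10 applied to Sato: Sato becomes $18,150.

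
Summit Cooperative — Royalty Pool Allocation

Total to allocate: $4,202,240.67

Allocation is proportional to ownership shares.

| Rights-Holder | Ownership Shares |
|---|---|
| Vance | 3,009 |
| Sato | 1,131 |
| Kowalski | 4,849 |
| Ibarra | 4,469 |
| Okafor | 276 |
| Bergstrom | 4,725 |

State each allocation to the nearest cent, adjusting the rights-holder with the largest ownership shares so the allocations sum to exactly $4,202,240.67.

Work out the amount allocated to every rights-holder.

Combined ownership shares = 3,009 + 1,131 + 4,849 + 4,469 + 276 + 4,725 = 18,459.
Unrounded shares: Vance 685,006.8896; Sato 257,475.1719; Kowalski 1,103,887.8059; Ibarra 1,017,379.7906; Okafor 62,832.1374; Bergstrom 1,075,658.8746.
After rounding (cent): Vance $685,006.89; Sato $257,475.17; Kowalski $1,103,887.81; Ibarra $1,017,379.79; Okafor $62,832.14; Bergstrom $1,075,658.87. Sum = $4,202,240.67.
Sum already equals the total — no adjustment.

Vance: $685,006.89 | Sato: $257,475.17 | Kowalski: $1,103,887.81 | Ibarra: $1,017,379.79 | Okafor: $62,832.14 | Bergstrom: $1,075,658.87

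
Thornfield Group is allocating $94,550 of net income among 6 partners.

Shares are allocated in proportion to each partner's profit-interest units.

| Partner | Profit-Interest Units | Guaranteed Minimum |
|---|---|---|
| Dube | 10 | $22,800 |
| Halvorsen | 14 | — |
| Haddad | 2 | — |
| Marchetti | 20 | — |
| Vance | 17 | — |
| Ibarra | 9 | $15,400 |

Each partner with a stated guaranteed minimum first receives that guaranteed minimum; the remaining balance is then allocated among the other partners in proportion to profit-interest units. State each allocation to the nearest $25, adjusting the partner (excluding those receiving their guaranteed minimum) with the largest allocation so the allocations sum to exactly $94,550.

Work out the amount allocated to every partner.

Dube: $22,800 | Halvorsen: $14,875 | Haddad: $2,125 | Marchetti: $21,275 | Vance: $18,075 | Ibarra: $15,400

Fund the minimums — Dube $22,800; Ibarra $15,400. Residual $56,350.
Residual split over remaining profit-interest units 53: Halvorsen 14,884.91 → $14,875; Haddad 2,126.42 → $2,125; Marchetti 21,264.15 → $21,275; Vance 18,074.53 → $18,075.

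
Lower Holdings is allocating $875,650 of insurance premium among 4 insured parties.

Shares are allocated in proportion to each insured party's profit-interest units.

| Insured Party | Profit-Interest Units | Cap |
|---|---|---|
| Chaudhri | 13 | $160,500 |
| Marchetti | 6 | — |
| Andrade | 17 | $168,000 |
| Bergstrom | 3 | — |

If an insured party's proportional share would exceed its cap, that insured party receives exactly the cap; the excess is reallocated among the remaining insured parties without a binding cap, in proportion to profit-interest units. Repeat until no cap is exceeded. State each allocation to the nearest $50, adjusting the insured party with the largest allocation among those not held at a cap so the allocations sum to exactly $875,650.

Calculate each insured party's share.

Chaudhri: $160,500 · Marchetti: $364,750 · Andrade: $168,000 · Bergstrom: $182,400

Profit-interest units total: 39.
Pro-rata shares before constraints: Chaudhri 291,883.33; Marchetti 134,715.38; Andrade 381,693.59; Bergstrom 67,357.69.
Held at cap: Chaudhri ($160,500), Andrade ($168,000); residual $547,150 reallocated over remaining profit-interest units 9.
Redistributed shares: Marchetti 364,766.67 → $364,750; Bergstrom 182,383.33 → $182,400.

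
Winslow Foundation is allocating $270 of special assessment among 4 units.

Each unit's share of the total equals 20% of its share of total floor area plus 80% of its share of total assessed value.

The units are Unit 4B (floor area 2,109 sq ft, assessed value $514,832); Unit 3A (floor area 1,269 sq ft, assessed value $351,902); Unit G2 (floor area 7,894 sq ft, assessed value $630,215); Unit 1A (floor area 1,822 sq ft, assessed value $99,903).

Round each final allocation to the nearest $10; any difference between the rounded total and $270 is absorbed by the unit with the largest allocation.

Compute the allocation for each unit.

Floor area total 13,094; assessed value total 1,596,852.
Blended shares (20% floor area + 80% assessed value): Unit 4B 0.2901; Unit 3A 0.1957; Unit G2 0.4363; Unit 1A 0.0779.
Proportional shares: Unit 4B 78.34; Unit 3A 52.83; Unit G2 117.80; Unit 1A 21.03.
At nearest $10: Unit 4B $80; Unit 3A $50; Unit G2 $120; Unit 1A $20. Sum = $270.
No rounding difference to absorb.

Unit 4B: $80 · Unit 3A: $50 · Unit G2: $120 · Unit 1A: $20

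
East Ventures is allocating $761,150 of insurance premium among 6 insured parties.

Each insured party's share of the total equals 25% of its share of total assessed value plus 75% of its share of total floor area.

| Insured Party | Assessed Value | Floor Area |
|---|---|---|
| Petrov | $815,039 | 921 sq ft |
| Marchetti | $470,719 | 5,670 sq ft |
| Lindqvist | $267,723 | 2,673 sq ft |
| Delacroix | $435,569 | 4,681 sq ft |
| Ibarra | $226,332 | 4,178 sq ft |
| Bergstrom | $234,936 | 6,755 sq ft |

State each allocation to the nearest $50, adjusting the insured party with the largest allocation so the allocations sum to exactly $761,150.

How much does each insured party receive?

Assessed value total 2,450,318; floor area total 24,878.
Combined weights (25% assessed value + 75% floor area): Petrov 0.1109; Marchetti 0.2190; Lindqvist 0.1079; Delacroix 0.1856; Ibarra 0.1490; Bergstrom 0.2276.
Unrounded shares: Petrov 84,428.24; Marchetti 166,661.77; Lindqvist 82,126.85; Delacroix 141,238.01; Ibarra 113,446.94; Bergstrom 173,248.19.
After rounding ($50): Petrov $84,450; Marchetti $166,650; Lindqvist $82,150; Delacroix $141,250; Ibarra $113,450; Bergstrom $173,250. Sum = $761,200.
Difference $761,150 − $761,200 = −$50 applied to largest allocation (Bergstrom): Bergstrom becomes $173,200.

Petrov: $84,450 · Marchetti: $166,650 · Lindqvist: $82,150 · Delacroix: $141,250 · Ibarra: $113,450 · Bergstrom: $173,200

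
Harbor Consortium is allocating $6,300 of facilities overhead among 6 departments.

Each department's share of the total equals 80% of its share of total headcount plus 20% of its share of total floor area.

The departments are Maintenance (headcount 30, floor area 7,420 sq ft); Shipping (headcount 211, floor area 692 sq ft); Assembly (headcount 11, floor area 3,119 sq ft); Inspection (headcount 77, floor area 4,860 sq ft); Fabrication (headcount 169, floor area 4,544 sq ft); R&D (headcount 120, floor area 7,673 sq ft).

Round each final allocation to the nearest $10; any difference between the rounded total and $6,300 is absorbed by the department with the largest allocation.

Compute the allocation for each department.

Maintenance: $570 | Shipping: $1,760 | Assembly: $230 | Inspection: $840 | Fabrication: $1,580 | R&D: $1,320

Headcount total 618; floor area total 28,308.
Blended shares (80% headcount + 20% floor area): Maintenance 0.0913; Shipping 0.2780; Assembly 0.0363; Inspection 0.1340; Fabrication 0.2509; R&D 0.2096.
Unrounded shares: Maintenance 574.93; Shipping 1,751.58; Assembly 228.54; Inspection 844.28; Fabrication 1,580.51; R&D 1,320.17.
After rounding ($10): Maintenance $570; Shipping $1,750; Assembly $230; Inspection $840; Fabrication $1,580; R&D $1,320. Sum = $6,290.
Difference $6,300 − $6,290 = +$10 applied to largest allocation (Shipping): Shipping becomes $1,760.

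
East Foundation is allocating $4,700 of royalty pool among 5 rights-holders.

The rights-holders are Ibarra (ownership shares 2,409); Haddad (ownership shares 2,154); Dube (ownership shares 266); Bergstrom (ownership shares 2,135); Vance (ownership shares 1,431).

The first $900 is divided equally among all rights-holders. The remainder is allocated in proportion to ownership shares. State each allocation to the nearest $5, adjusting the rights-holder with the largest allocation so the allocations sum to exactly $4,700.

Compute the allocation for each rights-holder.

Ibarra: $1,270 · Haddad: $1,155 · Dube: $300 · Bergstrom: $1,145 · Vance: $830

Equal tier: $900 ÷ 5 = $180 apiece.
Remainder $3,800 by ownership shares (total 8,395): Ibarra 1,090.43 → $1,090; Haddad 975.01 → $975; Dube 120.41 → $120; Bergstrom 966.41 → $965; Vance 647.74 → $650.
Totals: Ibarra $180 + $1,090 = $1,270; Haddad $180 + $975 = $1,155; Dube $180 + $120 = $300; Bergstrom $180 + $965 = $1,145; Vance $180 + $650 = $830.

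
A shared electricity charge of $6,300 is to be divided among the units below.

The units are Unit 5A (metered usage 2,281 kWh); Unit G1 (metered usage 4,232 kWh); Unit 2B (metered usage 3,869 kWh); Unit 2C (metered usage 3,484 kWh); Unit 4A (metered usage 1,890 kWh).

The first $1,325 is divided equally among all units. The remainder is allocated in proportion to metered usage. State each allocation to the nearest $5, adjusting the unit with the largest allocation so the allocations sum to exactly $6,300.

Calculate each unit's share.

Unit 5A: $985; Unit G1: $1,605; Unit 2B: $1,485; Unit 2C: $1,365; Unit 4A: $860

Equal tier: $1,325 ÷ 5 = $265 apiece.
Remainder $4,975 by metered usage (total 15,756): Unit 5A 720.23 → $720; Unit G1 1,336.27 → $1,335; Unit 2B 1,221.65 → $1,220; Unit 2C 1,100.08 → $1,100; Unit 4A 596.77 → $595.
Rounding difference +$5 on remainder applied to Unit G1.
Totals: Unit 5A $265 + $720 = $985; Unit G1 $265 + $1,340 = $1,605; Unit 2B $265 + $1,220 = $1,485; Unit 2C $265 + $1,100 = $1,365; Unit 4A $265 + $595 = $860.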